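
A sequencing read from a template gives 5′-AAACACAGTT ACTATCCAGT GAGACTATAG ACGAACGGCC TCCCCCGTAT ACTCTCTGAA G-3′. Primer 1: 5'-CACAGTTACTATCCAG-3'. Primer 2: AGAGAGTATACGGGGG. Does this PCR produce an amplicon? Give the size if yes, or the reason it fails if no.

Primer 1 (CACAGTTACTATCCAG) matches the top strand at positions 4–19; it acts as a forward primer.
Primer 2's reverse complement is CCCCCGTATACTCTCT, matching the top strand at positions 42–57; it acts as a reverse primer.
The 3' ends face each other across positions 4–57, giving a 54 bp product.

Yes — a 54 bp product.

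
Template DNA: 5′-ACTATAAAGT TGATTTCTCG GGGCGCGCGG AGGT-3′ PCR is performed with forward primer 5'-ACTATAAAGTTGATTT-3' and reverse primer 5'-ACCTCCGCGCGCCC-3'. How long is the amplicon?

34 bp

Forward primer ACTATAAAGTTGATTT is found on the top strand at positions 1–16.
Reverse complement of the reverse primer: GGGCGCGCGGAGGT. This occurs on the top strand at positions 21–34.
Product length = (reverse-primer end) − (forward-primer start) + 1 = 34 − 1 + 1 = 34 bp.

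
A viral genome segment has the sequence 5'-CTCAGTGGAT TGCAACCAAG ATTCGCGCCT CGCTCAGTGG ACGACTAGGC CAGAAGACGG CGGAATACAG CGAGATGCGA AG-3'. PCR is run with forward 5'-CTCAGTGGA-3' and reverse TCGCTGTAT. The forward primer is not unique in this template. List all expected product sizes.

73 bp, 41 bp

The forward primer CTCAGTGGA matches the top strand at positions 1–9, 33–41.
The reverse primer's reverse complement is ATACAGCGA, matching at positions 65–73.
Each forward site pairs with the reverse site to give a product ending at position 73: sizes 73, 41 bp.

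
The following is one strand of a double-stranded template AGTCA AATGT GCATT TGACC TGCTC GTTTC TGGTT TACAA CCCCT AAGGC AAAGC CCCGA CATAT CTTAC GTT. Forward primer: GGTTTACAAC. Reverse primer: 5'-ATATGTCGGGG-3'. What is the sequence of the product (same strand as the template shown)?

The forward primer matches the template at positions 32–41.
Taking the reverse complement of ATATGTCGGGG gives CCCCGACATAT, found at positions 55–65 on the template; the primer anneals here to the top strand with its 3' end pointing upstream.
The product is the template from position 32 through 65 (34 bp).

5'-GGTTTACAACCCCTAAGGCAAAGCCCCGACATAT-3'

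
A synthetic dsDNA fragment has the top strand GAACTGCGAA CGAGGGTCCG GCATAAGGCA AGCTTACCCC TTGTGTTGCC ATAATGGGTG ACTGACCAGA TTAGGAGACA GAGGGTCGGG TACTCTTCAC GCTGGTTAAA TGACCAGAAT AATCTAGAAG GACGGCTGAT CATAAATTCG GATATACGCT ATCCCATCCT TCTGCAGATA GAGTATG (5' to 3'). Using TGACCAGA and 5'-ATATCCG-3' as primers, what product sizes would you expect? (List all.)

The forward primer TGACCAGA matches the top strand at positions 63–70, 111–118.
The reverse primer's reverse complement is CGGATAT, matching at positions 149–155.
Each forward site pairs with the reverse site to give a product ending at position 155: sizes 93, 45 bp.

93 bp, 45 bp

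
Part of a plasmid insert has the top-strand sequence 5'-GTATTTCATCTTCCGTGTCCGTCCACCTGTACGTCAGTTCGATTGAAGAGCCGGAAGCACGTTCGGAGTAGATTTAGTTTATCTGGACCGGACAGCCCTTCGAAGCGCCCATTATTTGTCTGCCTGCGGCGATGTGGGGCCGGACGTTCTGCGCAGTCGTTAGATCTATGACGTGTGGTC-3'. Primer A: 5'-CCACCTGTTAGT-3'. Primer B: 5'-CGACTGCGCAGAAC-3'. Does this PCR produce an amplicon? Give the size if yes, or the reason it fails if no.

No product — primer A has no binding site in the template.

Primer A (CCACCTGTTAGT) does not match the top strand, and its reverse complement ACTAACAGGTGG does not match either.
With no annealing site for primer A, no amplification occurs.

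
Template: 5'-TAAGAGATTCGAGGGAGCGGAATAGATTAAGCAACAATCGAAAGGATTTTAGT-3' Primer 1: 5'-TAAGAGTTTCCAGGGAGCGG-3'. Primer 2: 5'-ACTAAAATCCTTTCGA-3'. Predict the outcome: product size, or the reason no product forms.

Primer 1 (TAAGAGTTTCCAGGGAGCGG) does not match the top strand, and its reverse complement CCGCTCCCTGGAAACTCTTA does not match either.
With no annealing site for primer 1, no amplification occurs.

No product — primer 1 has no binding site in the template.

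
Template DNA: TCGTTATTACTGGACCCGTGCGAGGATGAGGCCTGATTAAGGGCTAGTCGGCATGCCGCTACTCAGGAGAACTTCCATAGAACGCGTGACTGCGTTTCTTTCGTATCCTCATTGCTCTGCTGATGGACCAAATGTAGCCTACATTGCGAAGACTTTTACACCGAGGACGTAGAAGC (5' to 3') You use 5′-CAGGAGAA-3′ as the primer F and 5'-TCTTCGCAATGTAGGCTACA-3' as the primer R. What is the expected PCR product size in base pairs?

The forward primer matches the template at positions 64–71.
Reverse complement of the reverse primer: TGTAGCCTACATTGCGAAGA. This occurs on the top strand at positions 133–152.
The product runs from position 64 to position 152, so its length is 152 − 64 + 1 = 89 bp.

89 bp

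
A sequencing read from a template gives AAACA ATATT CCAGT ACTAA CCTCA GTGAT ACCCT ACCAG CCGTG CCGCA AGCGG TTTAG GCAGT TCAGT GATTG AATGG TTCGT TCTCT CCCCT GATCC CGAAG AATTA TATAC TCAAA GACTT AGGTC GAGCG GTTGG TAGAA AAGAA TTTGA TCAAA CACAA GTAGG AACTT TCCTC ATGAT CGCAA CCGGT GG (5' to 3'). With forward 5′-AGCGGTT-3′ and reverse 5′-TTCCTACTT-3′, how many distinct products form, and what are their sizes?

The forward primer AGCGGTT matches the top strand at positions 51–57, 132–138.
The reverse primer's reverse complement is AAGTAGGAA, matching at positions 164–172.
Each forward site pairs with the reverse site to give a product ending at position 172: sizes 122, 41 bp.

Two products: 122 bp, 41 bp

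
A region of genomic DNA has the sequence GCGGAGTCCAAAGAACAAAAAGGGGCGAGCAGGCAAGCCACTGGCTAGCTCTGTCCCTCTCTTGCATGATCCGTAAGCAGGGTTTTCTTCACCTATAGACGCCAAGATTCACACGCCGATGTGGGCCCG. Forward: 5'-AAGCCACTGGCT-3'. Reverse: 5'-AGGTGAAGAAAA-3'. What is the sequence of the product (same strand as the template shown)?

The forward primer matches the template at positions 35–46.
Reverse complement of the reverse primer: TTTTCTTCACCT. This occurs on the top strand at positions 83–94.
The product is the template from position 35 through 94 (60 bp).

5'-AAGCCACTGGCTAGCTCTGTCCCTCTCTTGCATGATCCGTAAGCAGGGTTTTCTTCACCT-3'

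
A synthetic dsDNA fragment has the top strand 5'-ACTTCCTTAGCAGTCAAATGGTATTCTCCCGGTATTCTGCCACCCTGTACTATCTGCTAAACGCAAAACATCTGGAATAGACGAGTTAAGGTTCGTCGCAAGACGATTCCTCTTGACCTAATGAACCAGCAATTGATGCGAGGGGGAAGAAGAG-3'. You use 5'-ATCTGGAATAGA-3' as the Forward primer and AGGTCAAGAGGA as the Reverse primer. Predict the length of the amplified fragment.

50 bp

Scanning the template, ATCTGGAATAGA occurs at positions 70–81; this primer anneals to the bottom strand there with its 3' end pointing downstream.
Taking the reverse complement of AGGTCAAGAGGA gives TCCTCTTGACCT, found at positions 108–119 on the template; the primer anneals here to the top strand with its 3' end pointing upstream.
Product length = (reverse-primer end) − (forward-primer start) + 1 = 119 − 70 + 1 = 50 bp.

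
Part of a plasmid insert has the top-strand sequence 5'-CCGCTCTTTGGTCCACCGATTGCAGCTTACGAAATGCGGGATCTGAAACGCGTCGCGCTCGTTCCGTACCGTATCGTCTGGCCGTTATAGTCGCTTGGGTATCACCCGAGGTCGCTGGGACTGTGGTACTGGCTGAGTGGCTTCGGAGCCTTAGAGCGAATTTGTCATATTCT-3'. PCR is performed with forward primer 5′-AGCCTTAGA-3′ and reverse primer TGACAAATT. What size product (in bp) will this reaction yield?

21 bp

Forward primer AGCCTTAGA is found on the top strand at positions 147–155.
Reverse complement of the reverse primer: AATTTGTCA. This occurs on the top strand at positions 159–167.
The product runs from position 147 to position 167, so its length is 167 − 147 + 1 = 21 bp.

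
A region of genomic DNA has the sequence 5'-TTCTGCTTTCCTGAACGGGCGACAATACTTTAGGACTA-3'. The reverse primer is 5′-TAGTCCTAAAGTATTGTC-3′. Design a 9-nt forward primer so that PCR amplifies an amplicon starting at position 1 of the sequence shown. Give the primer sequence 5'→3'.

The reverse primer's reverse complement GACAATACTTTAGGACTA matches the template at positions 21–38; the product starts at position 1.
The forward primer is identical to the top strand over positions 1–9: TTCTGCTTT.

5'-TTCTGCTTT-3'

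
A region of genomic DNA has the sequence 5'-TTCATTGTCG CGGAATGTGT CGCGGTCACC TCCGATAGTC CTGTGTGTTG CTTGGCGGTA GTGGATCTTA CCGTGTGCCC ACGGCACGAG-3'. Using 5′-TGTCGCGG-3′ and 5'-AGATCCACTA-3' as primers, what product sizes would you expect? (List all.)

The forward primer TGTCGCGG matches the top strand at positions 6–13, 18–25.
The reverse primer's reverse complement is TAGTGGATCT, matching at positions 59–68.
Each forward site pairs with the reverse site to give a product ending at position 68: sizes 63, 51 bp.

63 bp, 51 bp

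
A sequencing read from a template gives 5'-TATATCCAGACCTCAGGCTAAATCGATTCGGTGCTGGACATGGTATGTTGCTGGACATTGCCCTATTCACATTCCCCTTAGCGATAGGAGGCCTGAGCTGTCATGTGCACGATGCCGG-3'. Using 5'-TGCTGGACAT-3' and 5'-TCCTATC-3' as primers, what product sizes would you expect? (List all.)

58 bp, 41 bp

The forward primer TGCTGGACAT matches the top strand at positions 32–41, 49–58.
The reverse primer's reverse complement is GATAGGA, matching at positions 83–89.
Each forward site pairs with the reverse site to give a product ending at position 89: sizes 58, 41 bp.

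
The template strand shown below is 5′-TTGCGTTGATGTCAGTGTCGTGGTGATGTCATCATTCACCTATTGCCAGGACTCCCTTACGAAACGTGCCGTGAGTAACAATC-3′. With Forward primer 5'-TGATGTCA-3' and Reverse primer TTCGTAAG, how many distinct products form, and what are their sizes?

The forward primer TGATGTCA matches the top strand at positions 7–14, 24–31.
The reverse primer's reverse complement is CTTACGAA, matching at positions 56–63.
Each forward site pairs with the reverse site to give a product ending at position 63: sizes 57, 40 bp.

Two products: 57 bp, 40 bp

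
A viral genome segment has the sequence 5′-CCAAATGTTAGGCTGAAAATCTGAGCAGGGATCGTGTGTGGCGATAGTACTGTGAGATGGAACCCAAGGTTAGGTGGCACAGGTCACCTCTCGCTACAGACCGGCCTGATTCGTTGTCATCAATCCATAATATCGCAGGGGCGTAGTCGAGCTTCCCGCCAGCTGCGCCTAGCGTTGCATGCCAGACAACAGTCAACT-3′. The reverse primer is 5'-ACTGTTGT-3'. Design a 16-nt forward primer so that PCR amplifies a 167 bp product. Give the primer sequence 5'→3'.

5'-AGGGATCGTGTGTGGC-3'

The reverse primer's reverse complement ACAACAGT matches the template at positions 186–193, so the product ends at position 193.
A 167 bp product then starts at position 193 − 167 + 1 = 27.
The forward primer is identical to the top strand there: AGGGATCGTGTGTGGC.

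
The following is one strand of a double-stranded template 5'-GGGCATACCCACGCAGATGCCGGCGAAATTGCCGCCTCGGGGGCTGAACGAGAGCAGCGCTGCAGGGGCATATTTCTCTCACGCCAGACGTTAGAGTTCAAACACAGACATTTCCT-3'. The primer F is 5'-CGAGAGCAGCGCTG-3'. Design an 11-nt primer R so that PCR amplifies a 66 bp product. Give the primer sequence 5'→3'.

5'-GAAATGTCTGT-3'

The forward primer binds at positions 49–62, so a 66 bp product ends at position 49 + 66 − 1 = 114.
The reverse primer anneals to the top strand over positions 104–114, i.e. to ACAGACATTTC.
Its sequence written 5'→3' is the reverse complement: GAAATGTCTGT.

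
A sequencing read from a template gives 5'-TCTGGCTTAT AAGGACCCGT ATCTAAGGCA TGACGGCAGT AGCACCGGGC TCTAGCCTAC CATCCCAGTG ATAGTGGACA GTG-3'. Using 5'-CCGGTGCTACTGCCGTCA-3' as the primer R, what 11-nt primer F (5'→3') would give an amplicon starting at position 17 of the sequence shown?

5'-CCGTATCTAAG-3'

The reverse primer's reverse complement TGACGGCAGTAGCACCGG matches the template at positions 31–48; the product starts at position 17.
The forward primer is identical to the top strand over positions 17–27: CCGTATCTAAG.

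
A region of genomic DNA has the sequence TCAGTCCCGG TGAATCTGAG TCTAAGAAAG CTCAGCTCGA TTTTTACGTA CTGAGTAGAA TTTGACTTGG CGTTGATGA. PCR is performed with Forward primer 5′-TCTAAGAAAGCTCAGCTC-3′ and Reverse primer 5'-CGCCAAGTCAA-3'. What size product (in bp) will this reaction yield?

52 bp

Forward primer TCTAAGAAAGCTCAGCTC is found on the top strand at positions 21–38.
Taking the reverse complement of CGCCAAGTCAA gives TTGACTTGGCG, found at positions 62–72 on the template; the primer anneals here to the top strand with its 3' end pointing upstream.
The product runs from position 21 to position 72, so its length is 72 − 21 + 1 = 52 bp.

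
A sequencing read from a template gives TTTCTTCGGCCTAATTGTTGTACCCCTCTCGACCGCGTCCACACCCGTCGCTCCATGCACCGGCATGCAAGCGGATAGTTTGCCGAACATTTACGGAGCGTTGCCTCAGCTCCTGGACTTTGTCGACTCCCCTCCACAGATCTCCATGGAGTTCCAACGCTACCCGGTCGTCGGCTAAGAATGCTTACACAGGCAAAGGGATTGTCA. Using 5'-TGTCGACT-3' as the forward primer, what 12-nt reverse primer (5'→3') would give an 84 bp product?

5'-CAATCCCTTTGC-3'

The forward primer binds at positions 121–128, so an 84 bp product ends at position 121 + 84 − 1 = 204.
The reverse primer anneals to the top strand over positions 193–204, i.e. to GCAAAGGGATTG.
Its sequence written 5'→3' is the reverse complement: CAATCCCTTTGC.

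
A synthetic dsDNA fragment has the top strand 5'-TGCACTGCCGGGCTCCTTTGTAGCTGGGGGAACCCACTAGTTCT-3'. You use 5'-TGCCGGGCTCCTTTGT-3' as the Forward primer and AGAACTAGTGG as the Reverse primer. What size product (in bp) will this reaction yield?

39 bp

Scanning the template, TGCCGGGCTCCTTTGT occurs at positions 6–21; this primer anneals to the bottom strand there with its 3' end pointing downstream.
Taking the reverse complement of AGAACTAGTGG gives CCACTAGTTCT, found at positions 34–44 on the template; the primer anneals here to the top strand with its 3' end pointing upstream.
The product runs from position 6 to position 44, so its length is 44 − 6 + 1 = 39 bp.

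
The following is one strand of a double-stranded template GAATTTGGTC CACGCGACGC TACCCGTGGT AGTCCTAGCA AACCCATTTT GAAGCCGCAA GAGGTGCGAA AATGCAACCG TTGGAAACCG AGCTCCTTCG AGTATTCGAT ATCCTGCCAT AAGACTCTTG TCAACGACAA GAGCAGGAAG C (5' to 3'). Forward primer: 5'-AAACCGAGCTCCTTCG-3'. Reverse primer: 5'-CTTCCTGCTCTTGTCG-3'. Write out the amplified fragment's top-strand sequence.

5'-AAACCGAGCTCCTTCGAGTATTCGATATCCTGCCATAAGACTCTTGTCAACGACAAGAGCAGGAAG-3'

The forward primer matches the template at positions 85–100.
Taking the reverse complement of CTTCCTGCTCTTGTCG gives CGACAAGAGCAGGAAG, found at positions 135–150 on the template; the primer anneals here to the top strand with its 3' end pointing upstream.
The product is the template from position 85 through 150 (66 bp).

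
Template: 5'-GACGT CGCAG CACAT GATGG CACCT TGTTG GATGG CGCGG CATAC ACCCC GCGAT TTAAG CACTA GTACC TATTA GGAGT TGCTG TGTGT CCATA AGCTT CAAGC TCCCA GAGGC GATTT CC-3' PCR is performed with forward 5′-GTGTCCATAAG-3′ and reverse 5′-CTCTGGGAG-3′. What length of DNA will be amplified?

Forward primer GTGTCCATAAG is found on the top strand at positions 87–97.
Reverse complement of the reverse primer: CTCCCAGAG. This occurs on the top strand at positions 105–113.
The product runs from position 87 to position 113, so its length is 113 − 87 + 1 = 27 bp.

27 bp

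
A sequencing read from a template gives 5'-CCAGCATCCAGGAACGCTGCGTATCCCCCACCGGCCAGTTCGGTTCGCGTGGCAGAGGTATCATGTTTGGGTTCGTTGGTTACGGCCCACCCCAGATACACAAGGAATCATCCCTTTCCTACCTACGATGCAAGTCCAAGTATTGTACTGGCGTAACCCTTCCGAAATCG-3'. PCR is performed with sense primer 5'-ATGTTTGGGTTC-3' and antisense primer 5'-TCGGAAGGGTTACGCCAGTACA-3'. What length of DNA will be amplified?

103 bp

The forward primer matches the template at positions 63–74.
Taking the reverse complement of TCGGAAGGGTTACGCCAGTACA gives TGTACTGGCGTAACCCTTCCGA, found at positions 144–165 on the template; the primer anneals here to the top strand with its 3' end pointing upstream.
Amplicon spans positions 63–165: 103 bp.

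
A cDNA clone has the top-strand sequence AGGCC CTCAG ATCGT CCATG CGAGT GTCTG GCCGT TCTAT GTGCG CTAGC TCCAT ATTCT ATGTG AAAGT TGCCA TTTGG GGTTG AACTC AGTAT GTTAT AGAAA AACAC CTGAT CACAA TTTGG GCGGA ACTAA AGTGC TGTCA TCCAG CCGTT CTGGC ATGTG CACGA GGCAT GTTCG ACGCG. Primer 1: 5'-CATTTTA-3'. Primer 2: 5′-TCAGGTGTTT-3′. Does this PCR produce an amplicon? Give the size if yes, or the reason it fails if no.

No product — primer 1 has no binding site in the template.

Primer 1 (CATTTTA) does not match the top strand, and its reverse complement TAAAATG does not match either.
With no annealing site for primer 1, no amplification occurs.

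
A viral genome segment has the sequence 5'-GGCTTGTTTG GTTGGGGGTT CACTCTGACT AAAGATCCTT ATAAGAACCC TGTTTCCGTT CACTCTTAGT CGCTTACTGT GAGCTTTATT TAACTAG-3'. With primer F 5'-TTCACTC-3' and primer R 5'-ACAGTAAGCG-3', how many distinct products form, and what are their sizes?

The forward primer TTCACTC matches the top strand at positions 19–25, 59–65.
The reverse primer's reverse complement is CGCTTACTGT, matching at positions 71–80.
Each forward site pairs with the reverse site to give a product ending at position 80: sizes 62, 22 bp.

Two products: 62 bp, 22 bp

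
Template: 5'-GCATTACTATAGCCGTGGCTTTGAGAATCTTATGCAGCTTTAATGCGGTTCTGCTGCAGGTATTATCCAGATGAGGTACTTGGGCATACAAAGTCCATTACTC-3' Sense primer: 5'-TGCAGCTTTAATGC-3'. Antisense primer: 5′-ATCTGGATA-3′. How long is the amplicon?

40 bp

Forward primer TGCAGCTTTAATGC is found on the top strand at positions 33–46.
Reverse complement of the reverse primer: TATCCAGAT. This occurs on the top strand at positions 64–72.
The product runs from position 33 to position 72, so its length is 72 − 33 + 1 = 40 bp.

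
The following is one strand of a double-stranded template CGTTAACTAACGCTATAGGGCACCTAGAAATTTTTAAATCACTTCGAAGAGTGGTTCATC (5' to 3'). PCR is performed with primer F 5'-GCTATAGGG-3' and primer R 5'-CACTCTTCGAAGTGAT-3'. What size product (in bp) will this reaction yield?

42 bp

Forward primer GCTATAGGG is found on the top strand at positions 12–20.
Taking the reverse complement of CACTCTTCGAAGTGAT gives ATCACTTCGAAGAGTG, found at positions 38–53 on the template; the primer anneals here to the top strand with its 3' end pointing upstream.
Amplicon spans positions 12–53: 42 bp.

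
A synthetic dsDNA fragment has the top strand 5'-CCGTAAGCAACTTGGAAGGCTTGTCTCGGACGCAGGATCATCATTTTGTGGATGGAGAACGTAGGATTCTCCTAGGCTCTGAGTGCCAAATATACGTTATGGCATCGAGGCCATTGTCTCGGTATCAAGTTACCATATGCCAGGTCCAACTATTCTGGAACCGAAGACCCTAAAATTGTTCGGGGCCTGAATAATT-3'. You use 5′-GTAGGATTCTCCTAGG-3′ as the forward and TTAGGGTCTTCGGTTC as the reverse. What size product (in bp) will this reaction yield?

The forward primer matches the template at positions 61–76.
Reverse complement of the reverse primer: GAACCGAAGACCCTAA. This occurs on the top strand at positions 158–173.
Product length = (reverse-primer end) − (forward-primer start) + 1 = 173 − 61 + 1 = 113 bp.

113 bp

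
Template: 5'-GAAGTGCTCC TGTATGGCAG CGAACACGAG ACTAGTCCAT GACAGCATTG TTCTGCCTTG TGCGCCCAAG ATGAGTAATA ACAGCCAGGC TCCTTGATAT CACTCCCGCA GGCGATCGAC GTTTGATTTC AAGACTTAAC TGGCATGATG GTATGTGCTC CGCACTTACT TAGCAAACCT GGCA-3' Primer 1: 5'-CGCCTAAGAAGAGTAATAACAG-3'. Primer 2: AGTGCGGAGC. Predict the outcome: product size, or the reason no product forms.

Primer 1 (CGCCTAAGAAGAGTAATAACAG) does not match the top strand, and its reverse complement CTGTTATTACTCTTCTTAGGCG does not match either.
With no annealing site for primer 1, no amplification occurs.

No product — primer 1 has no binding site in the template.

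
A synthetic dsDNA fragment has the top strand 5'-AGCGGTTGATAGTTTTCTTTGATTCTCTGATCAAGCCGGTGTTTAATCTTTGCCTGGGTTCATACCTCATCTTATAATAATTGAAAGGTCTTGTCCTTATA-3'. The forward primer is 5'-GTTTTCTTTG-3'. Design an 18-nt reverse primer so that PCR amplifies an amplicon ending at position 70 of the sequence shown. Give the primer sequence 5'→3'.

The forward primer binds at positions 12–21; the product's 3' end on the top strand is position 70.
The reverse primer anneals to the top strand over positions 53–70, i.e. to CCTGGGTTCATACCTCAT.
Its sequence written 5'→3' is the reverse complement: ATGAGGTATGAACCCAGG.

5'-ATGAGGTATGAACCCAGG-3'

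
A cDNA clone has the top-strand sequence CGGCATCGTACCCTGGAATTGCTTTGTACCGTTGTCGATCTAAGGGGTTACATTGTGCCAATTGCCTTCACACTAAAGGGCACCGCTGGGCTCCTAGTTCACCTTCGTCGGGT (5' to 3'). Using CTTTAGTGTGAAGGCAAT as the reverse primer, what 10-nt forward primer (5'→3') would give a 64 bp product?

5'-GGAATTGCTT-3'

The reverse primer's reverse complement ATTGCCTTCACACTAAAG matches the template at positions 61–78, so the product ends at position 78.
A 64 bp product then starts at position 78 − 64 + 1 = 15.
The forward primer is identical to the top strand there: GGAATTGCTT.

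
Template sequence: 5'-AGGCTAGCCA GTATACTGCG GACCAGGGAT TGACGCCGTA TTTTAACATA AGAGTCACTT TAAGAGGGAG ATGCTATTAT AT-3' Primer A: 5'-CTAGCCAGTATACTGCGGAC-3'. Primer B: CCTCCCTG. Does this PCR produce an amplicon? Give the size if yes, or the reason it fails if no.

Primer B (CCTCCCTG) does not match the top strand, and its reverse complement CAGGGAGG does not match either.
With no annealing site for primer B, no amplification occurs.

No product — primer B has no binding site in the template.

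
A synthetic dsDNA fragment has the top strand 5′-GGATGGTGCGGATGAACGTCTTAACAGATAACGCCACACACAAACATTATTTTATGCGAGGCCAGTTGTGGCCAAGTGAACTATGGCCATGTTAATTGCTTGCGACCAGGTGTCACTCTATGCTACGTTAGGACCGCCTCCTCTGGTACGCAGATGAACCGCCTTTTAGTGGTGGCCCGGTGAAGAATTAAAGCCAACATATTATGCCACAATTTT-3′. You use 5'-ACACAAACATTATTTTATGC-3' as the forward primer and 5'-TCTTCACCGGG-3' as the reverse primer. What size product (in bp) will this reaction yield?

149 bp

The forward primer matches the template at positions 38–57.
Taking the reverse complement of TCTTCACCGGG gives CCCGGTGAAGA, found at positions 176–186 on the template; the primer anneals here to the top strand with its 3' end pointing upstream.
Amplicon spans positions 38–186: 149 bp.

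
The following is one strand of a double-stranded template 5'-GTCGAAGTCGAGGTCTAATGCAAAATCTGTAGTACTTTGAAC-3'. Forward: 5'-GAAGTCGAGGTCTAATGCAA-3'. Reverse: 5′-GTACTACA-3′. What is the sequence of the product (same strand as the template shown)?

5'-GAAGTCGAGGTCTAATGCAAAATCTGTAGTAC-3'

Scanning the template, GAAGTCGAGGTCTAATGCAA occurs at positions 4–23; this primer anneals to the bottom strand there with its 3' end pointing downstream.
The reverse primer's reverse complement is TGTAGTAC, which matches the template at positions 28–35.
The product is the template from position 4 through 35 (32 bp).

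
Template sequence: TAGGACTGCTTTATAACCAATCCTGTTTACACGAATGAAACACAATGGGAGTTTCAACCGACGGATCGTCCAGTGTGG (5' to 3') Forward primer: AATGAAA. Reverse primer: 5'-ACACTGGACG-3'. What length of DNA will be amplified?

43 bp

Scanning the template, AATGAAA occurs at positions 34–40; this primer anneals to the bottom strand there with its 3' end pointing downstream.
Reverse complement of the reverse primer: CGTCCAGTGT. This occurs on the top strand at positions 67–76.
Product length = (reverse-primer end) − (forward-primer start) + 1 = 76 − 34 + 1 = 43 bp.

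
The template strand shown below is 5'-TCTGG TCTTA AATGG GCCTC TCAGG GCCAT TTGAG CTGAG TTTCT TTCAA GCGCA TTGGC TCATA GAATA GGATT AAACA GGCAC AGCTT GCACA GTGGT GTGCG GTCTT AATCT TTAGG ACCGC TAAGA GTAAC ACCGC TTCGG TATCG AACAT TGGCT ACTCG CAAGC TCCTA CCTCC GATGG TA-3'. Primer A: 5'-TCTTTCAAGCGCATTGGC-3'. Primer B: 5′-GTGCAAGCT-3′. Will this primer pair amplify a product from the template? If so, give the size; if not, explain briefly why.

Yes — a 52 bp product.

Primer A (TCTTTCAAGCGCATTGGC) matches the top strand at positions 43–60; it acts as a forward primer.
Primer B's reverse complement is AGCTTGCAC, matching the top strand at positions 86–94; it acts as a reverse primer.
The 3' ends face each other across positions 43–94, giving a 52 bp product.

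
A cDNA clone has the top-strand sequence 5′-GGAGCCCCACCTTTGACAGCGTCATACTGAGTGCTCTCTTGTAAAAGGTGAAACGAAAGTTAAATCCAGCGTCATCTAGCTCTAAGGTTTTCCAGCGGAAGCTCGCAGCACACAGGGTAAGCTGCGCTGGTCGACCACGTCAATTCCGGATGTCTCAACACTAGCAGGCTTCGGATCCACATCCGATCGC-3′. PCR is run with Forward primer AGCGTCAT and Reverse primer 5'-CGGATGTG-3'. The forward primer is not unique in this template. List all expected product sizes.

168 bp, 118 bp

The forward primer AGCGTCAT matches the top strand at positions 18–25, 68–75.
The reverse primer's reverse complement is CACATCCG, matching at positions 178–185.
Each forward site pairs with the reverse site to give a product ending at position 185: sizes 168, 118 bp.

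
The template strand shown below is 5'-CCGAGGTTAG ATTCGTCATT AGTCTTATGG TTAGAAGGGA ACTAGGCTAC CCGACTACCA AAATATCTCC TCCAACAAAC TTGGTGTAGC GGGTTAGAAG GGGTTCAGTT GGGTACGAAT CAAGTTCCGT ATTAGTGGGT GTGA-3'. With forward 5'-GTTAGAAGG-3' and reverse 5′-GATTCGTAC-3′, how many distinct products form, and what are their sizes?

Two products: 92 bp, 29 bp

The forward primer GTTAGAAGG matches the top strand at positions 30–38, 93–101.
The reverse primer's reverse complement is GTACGAATC, matching at positions 113–121.
Each forward site pairs with the reverse site to give a product ending at position 121: sizes 92, 29 bp.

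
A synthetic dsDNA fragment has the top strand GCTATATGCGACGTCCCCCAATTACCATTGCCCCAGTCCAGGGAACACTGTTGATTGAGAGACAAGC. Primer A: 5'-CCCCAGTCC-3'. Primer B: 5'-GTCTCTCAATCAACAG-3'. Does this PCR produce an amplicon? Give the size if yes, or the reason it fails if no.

Yes — a 33 bp product.

Primer A (CCCCAGTCC) matches the top strand at positions 31–39; it acts as a forward primer.
Primer B's reverse complement is CTGTTGATTGAGAGAC, matching the top strand at positions 48–63; it acts as a reverse primer.
The 3' ends face each other across positions 31–63, giving a 33 bp product.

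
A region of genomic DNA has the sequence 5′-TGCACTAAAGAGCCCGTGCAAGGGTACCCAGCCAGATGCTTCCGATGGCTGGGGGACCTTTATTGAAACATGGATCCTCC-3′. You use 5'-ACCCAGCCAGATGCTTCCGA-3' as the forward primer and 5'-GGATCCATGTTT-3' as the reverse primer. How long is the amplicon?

Forward primer ACCCAGCCAGATGCTTCCGA is found on the top strand at positions 26–45.
The reverse primer's reverse complement is AAACATGGATCC, which matches the template at positions 66–77.
Amplicon spans positions 26–77: 52 bp.

52 bp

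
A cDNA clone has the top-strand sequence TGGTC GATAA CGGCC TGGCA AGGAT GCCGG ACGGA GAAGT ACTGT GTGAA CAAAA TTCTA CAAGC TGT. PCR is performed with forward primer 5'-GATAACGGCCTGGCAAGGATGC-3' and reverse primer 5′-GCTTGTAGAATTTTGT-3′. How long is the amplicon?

The forward primer matches the template at positions 6–27.
The reverse primer's reverse complement is ACAAAATTCTACAAGC, which matches the template at positions 50–65.
Product length = (reverse-primer end) − (forward-primer start) + 1 = 65 − 6 + 1 = 60 bp.

60 bp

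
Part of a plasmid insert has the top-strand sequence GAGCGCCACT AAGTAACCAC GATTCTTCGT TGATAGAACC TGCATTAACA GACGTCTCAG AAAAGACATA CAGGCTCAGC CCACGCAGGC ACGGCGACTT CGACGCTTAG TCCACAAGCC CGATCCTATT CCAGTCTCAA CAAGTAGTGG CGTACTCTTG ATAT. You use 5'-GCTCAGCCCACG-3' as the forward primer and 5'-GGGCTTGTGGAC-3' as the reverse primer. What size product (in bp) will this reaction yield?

The forward primer matches the template at positions 74–85.
The reverse primer's reverse complement is GTCCACAAGCCC, which matches the template at positions 110–121.
Amplicon spans positions 74–121: 48 bp.

48 bp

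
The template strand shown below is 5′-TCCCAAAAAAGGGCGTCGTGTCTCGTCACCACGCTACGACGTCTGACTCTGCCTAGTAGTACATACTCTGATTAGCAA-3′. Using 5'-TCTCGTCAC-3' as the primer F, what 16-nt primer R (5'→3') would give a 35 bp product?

The forward primer binds at positions 21–29, so a 35 bp product ends at position 21 + 35 − 1 = 55.
The reverse primer anneals to the top strand over positions 40–55, i.e. to CGTCTGACTCTGCCTA.
Its sequence written 5'→3' is the reverse complement: TAGGCAGAGTCAGACG.

5'-TAGGCAGAGTCAGACG-3'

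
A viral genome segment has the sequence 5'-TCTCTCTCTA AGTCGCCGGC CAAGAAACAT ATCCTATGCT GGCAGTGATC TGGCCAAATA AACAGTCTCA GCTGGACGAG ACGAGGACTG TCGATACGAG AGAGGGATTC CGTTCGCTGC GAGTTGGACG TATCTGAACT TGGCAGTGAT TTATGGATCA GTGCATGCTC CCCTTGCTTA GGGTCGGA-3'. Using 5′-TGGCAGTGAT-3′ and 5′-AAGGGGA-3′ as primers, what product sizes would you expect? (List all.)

136 bp, 35 bp

The forward primer TGGCAGTGAT matches the top strand at positions 40–49, 141–150.
The reverse primer's reverse complement is TCCCCTT, matching at positions 169–175.
Each forward site pairs with the reverse site to give a product ending at position 175: sizes 136, 35 bp.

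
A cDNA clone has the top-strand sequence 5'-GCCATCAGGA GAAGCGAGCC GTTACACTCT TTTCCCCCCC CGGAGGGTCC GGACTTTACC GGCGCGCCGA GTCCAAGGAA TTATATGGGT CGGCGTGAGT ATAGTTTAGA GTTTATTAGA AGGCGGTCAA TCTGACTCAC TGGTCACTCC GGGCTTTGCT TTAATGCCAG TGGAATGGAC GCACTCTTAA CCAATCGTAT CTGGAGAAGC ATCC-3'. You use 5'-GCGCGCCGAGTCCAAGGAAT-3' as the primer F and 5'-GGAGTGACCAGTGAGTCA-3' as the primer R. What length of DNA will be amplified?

89 bp

Forward primer GCGCGCCGAGTCCAAGGAAT is found on the top strand at positions 62–81.
Reverse complement of the reverse primer: TGACTCACTGGTCACTCC. This occurs on the top strand at positions 133–150.
The product runs from position 62 to position 150, so its length is 150 − 62 + 1 = 89 bp.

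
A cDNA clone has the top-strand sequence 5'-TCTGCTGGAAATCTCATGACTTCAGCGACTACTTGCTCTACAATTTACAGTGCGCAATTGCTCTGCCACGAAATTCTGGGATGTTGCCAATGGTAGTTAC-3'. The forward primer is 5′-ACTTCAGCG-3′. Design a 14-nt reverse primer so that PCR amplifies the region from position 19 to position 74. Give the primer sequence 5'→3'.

5'-ATTTCGTGGCAGAG-3'

The product's 3' end on the top strand is position 74.
The reverse primer anneals to the top strand over positions 61–74, i.e. to CTCTGCCACGAAAT.
Its sequence written 5'→3' is the reverse complement: ATTTCGTGGCAGAG.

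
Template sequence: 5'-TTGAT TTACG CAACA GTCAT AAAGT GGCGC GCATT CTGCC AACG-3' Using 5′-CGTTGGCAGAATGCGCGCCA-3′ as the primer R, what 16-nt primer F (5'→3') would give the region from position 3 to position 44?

The reverse primer's reverse complement TGGCGCGCATTCTGCCAACG matches the template at positions 25–44; the product starts at position 3.
The forward primer is identical to the top strand over positions 3–18: GATTTACGCAACAGTC.

5'-GATTTACGCAACAGTC-3'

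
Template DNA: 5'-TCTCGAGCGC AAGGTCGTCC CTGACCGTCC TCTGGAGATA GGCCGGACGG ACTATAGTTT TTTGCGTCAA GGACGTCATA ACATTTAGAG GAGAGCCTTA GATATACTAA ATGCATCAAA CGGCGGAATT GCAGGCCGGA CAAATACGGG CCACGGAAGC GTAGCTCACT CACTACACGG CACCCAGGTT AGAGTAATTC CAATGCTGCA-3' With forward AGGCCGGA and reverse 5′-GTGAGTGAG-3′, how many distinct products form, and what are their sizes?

Two products: 134 bp, 41 bp

The forward primer AGGCCGGA matches the top strand at positions 40–47, 133–140.
The reverse primer's reverse complement is CTCACTCAC, matching at positions 165–173.
Each forward site pairs with the reverse site to give a product ending at position 173: sizes 134, 41 bp.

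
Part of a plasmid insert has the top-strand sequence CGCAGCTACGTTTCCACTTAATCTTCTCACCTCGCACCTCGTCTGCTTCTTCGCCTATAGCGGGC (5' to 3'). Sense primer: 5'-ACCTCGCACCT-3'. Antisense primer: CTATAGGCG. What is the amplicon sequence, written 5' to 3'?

Scanning the template, ACCTCGCACCT occurs at positions 29–39; this primer anneals to the bottom strand there with its 3' end pointing downstream.
The reverse primer's reverse complement is CGCCTATAG, which matches the template at positions 52–60.
The product is the template from position 29 through 60 (32 bp).

5'-ACCTCGCACCTCGTCTGCTTCTTCGCCTATAG-3'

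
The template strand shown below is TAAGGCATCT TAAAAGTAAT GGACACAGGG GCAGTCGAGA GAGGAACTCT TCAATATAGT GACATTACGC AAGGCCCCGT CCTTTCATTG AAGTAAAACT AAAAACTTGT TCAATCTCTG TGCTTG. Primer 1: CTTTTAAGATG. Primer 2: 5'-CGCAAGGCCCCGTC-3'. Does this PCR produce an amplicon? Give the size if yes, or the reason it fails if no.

No product — the primers' 3' ends point away from each other.

Primer 1 (CTTTTAAGATG) has reverse complement CATCTTAAAAG, which matches the top strand at positions 6–16; primer 1 anneals to the top strand there with its 3' end pointing upstream toward position 6.
Primer 2 (CGCAAGGCCCCGTC) matches the top strand directly at positions 68–81; it anneals to the bottom strand with its 3' end pointing downstream toward position 81.
The 3' ends diverge (primer 1 extends toward position 1, primer 2 toward position 126), so the primers never converge on a shared product.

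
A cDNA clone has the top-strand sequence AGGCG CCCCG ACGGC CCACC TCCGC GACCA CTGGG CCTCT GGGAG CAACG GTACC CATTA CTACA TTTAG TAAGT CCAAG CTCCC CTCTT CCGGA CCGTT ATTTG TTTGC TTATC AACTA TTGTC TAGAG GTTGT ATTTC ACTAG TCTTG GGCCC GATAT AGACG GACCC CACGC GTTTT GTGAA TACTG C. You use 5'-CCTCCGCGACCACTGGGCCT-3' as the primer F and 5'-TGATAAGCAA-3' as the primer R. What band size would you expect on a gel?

The forward primer matches the template at positions 19–38.
Reverse complement of the reverse primer: TTGCTTATCA. This occurs on the top strand at positions 107–116.
The product runs from position 19 to position 116, so its length is 116 − 19 + 1 = 98 bp.

98 bp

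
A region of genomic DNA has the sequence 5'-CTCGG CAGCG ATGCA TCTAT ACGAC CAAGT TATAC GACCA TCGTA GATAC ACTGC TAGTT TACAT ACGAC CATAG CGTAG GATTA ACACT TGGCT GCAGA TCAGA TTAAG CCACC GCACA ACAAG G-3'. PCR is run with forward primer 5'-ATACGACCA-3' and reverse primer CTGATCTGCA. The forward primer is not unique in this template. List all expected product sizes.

The forward primer ATACGACCA matches the top strand at positions 19–27, 32–40, 64–72.
The reverse primer's reverse complement is TGCAGATCAG, matching at positions 95–104.
Each forward site pairs with the reverse site to give a product ending at position 104: sizes 86, 73, 41 bp.

86 bp, 73 bp, 41 bp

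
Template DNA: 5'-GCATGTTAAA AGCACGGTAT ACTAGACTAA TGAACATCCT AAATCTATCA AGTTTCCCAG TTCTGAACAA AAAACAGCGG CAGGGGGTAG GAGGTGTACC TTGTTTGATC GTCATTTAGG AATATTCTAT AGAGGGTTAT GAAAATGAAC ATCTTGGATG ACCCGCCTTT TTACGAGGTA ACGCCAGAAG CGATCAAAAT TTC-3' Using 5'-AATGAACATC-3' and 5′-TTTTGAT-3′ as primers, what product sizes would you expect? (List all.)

The forward primer AATGAACATC matches the top strand at positions 29–38, 144–153.
The reverse primer's reverse complement is ATCAAAA, matching at positions 193–199.
Each forward site pairs with the reverse site to give a product ending at position 199: sizes 171, 56 bp.

171 bp, 56 bp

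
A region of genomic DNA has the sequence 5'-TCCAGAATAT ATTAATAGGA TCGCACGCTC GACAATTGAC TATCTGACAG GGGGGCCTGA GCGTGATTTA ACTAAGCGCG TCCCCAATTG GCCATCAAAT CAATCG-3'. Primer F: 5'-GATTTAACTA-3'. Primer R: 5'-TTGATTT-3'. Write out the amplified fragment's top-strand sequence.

5'-GATTTAACTAAGCGCGTCCCCAATTGGCCATCAAATCAA-3'

Forward primer GATTTAACTA is found on the top strand at positions 65–74.
The reverse primer's reverse complement is AAATCAA, which matches the template at positions 97–103.
The product is the template from position 65 through 103 (39 bp).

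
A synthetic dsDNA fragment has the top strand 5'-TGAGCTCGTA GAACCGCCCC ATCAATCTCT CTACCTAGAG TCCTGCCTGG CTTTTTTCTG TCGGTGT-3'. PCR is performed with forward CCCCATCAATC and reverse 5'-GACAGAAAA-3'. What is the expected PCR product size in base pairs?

46 bp

Scanning the template, CCCCATCAATC occurs at positions 17–27; this primer anneals to the bottom strand there with its 3' end pointing downstream.
Reverse complement of the reverse primer: TTTTCTGTC. This occurs on the top strand at positions 54–62.
The product runs from position 17 to position 62, so its length is 62 − 17 + 1 = 46 bp.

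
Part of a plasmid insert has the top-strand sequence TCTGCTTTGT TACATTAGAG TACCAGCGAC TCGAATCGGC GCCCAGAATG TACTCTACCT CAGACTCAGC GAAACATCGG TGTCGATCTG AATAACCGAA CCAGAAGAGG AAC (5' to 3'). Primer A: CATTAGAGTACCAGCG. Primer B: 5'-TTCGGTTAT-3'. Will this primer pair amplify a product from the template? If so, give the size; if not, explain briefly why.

Yes — an 88 bp product.

Primer A (CATTAGAGTACCAGCG) matches the top strand at positions 13–28; it acts as a forward primer.
Primer B's reverse complement is ATAACCGAA, matching the top strand at positions 92–100; it acts as a reverse primer.
The 3' ends face each other across positions 13–100, giving an 88 bp product.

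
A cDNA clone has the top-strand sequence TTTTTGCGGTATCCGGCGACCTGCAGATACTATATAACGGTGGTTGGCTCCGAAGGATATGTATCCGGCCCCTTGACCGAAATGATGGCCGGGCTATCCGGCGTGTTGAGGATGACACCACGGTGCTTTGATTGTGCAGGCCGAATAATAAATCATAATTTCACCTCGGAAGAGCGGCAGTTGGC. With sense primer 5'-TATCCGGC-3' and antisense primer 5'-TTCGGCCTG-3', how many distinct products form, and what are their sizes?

The forward primer TATCCGGC matches the top strand at positions 10–17, 62–69, 95–102.
The reverse primer's reverse complement is CAGGCCGAA, matching at positions 137–145.
Each forward site pairs with the reverse site to give a product ending at position 145: sizes 136, 84, 51 bp.

Three products: 136 bp, 84 bp, 51 bp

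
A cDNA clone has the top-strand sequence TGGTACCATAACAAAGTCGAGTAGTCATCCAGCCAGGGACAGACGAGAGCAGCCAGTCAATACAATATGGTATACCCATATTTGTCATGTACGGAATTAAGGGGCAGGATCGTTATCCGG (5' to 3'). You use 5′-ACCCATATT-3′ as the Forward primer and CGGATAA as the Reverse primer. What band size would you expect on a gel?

Forward primer ACCCATATT is found on the top strand at positions 74–82.
Taking the reverse complement of CGGATAA gives TTATCCG, found at positions 113–119 on the template; the primer anneals here to the top strand with its 3' end pointing upstream.
Amplicon spans positions 74–119: 46 bp.

46 bp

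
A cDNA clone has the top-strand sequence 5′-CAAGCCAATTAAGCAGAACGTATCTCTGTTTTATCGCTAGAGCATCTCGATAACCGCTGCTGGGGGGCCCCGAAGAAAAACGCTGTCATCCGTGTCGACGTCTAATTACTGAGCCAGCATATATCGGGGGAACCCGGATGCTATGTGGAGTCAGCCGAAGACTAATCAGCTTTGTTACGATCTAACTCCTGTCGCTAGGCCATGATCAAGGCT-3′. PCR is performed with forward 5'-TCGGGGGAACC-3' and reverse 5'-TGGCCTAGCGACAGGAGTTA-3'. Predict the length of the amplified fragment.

79 bp

Scanning the template, TCGGGGGAACC occurs at positions 124–134; this primer anneals to the bottom strand there with its 3' end pointing downstream.
Taking the reverse complement of TGGCCTAGCGACAGGAGTTA gives TAACTCCTGTCGCTAGGCCA, found at positions 183–202 on the template; the primer anneals here to the top strand with its 3' end pointing upstream.
Product length = (reverse-primer end) − (forward-primer start) + 1 = 202 − 124 + 1 = 79 bp.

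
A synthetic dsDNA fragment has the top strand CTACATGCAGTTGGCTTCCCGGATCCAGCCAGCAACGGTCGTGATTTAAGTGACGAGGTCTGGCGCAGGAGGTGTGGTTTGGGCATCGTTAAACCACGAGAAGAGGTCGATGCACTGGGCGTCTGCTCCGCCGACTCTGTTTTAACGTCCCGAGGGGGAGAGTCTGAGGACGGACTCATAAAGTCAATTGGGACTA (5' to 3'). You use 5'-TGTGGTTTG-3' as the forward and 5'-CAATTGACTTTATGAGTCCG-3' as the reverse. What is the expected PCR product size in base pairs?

118 bp

Forward primer TGTGGTTTG is found on the top strand at positions 73–81.
Taking the reverse complement of CAATTGACTTTATGAGTCCG gives CGGACTCATAAAGTCAATTG, found at positions 171–190 on the template; the primer anneals here to the top strand with its 3' end pointing upstream.
The product runs from position 73 to position 190, so its length is 190 − 73 + 1 = 118 bp.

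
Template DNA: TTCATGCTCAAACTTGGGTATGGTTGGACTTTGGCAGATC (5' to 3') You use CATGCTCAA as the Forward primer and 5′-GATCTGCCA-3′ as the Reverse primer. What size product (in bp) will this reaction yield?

38 bp

Forward primer CATGCTCAA is found on the top strand at positions 3–11.
Taking the reverse complement of GATCTGCCA gives TGGCAGATC, found at positions 32–40 on the template; the primer anneals here to the top strand with its 3' end pointing upstream.
Amplicon spans positions 3–40: 38 bp.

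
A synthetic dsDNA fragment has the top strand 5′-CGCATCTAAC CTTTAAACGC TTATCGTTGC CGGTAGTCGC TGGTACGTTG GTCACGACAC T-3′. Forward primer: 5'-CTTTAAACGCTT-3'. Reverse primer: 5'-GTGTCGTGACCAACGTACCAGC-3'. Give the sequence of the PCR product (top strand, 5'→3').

Forward primer CTTTAAACGCTT is found on the top strand at positions 11–22.
Taking the reverse complement of GTGTCGTGACCAACGTACCAGC gives GCTGGTACGTTGGTCACGACAC, found at positions 39–60 on the template; the primer anneals here to the top strand with its 3' end pointing upstream.
The product is the template from position 11 through 60 (50 bp).

5'-CTTTAAACGCTTATCGTTGCCGGTAGTCGCTGGTACGTTGGTCACGACAC-3'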